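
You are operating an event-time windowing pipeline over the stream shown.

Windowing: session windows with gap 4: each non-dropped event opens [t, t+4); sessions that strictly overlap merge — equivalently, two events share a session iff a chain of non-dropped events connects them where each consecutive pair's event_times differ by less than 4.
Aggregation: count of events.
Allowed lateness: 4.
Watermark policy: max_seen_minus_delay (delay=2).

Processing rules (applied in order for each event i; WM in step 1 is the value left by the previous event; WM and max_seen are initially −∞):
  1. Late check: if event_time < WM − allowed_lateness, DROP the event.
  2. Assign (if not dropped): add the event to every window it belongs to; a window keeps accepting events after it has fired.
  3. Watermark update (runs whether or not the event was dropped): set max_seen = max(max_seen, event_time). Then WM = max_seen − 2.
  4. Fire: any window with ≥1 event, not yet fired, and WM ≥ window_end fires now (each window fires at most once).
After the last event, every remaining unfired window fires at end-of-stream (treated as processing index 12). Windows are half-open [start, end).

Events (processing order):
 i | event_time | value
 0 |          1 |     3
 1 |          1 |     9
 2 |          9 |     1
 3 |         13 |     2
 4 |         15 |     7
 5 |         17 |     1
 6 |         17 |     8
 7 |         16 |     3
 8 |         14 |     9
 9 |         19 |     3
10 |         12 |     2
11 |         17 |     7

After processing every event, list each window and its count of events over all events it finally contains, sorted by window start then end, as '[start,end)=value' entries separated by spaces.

[1,5)=2 [9,13)=1 [13,23)=8

i=0 t=1 v=3: → [1,5); WM=-1
i=1 t=1 v=9: → [1,5); WM=-1
i=2 t=9 v=1: → [9,13); WM=7
i=3 t=13 v=2: → [13,17); WM=11
i=4 t=15 v=7: → [13,19); WM=13
i=5 t=17 v=1: → [13,21); WM=15
i=6 t=17 v=8: → [13,21); WM=15
i=7 t=16 v=3: → [13,21); WM=15
i=8 t=14 v=9: → [13,21); WM=15
i=9 t=19 v=3: → [13,23); WM=17
i=10 t=12 v=2: DROP (t<17-4); WM=17
i=11 t=17 v=7: → [13,23); WM=17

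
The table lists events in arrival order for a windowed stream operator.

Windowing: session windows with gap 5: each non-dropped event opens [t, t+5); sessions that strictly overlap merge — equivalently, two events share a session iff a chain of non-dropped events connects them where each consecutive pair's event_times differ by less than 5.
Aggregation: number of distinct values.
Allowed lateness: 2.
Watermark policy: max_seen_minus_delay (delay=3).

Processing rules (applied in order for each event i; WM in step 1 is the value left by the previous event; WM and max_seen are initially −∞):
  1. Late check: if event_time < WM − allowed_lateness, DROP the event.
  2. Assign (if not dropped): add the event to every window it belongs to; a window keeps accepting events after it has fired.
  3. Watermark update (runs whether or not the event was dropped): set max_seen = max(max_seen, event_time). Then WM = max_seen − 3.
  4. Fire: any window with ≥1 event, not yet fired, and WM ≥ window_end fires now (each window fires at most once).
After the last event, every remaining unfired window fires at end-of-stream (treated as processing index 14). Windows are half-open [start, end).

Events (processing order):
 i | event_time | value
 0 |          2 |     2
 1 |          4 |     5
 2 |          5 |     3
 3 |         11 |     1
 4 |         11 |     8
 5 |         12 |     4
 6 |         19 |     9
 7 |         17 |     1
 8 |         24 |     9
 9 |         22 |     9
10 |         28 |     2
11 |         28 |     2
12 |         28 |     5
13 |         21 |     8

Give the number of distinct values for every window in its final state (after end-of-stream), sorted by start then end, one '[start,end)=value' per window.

[2,10)=3 [11,17)=3 [17,33)=4

i=0 t=2 v=2: → [2,7); WM=-1
i=1 t=4 v=5: → [2,9); WM=1
i=2 t=5 v=3: → [2,10); WM=2
i=3 t=11 v=1: → [11,16); WM=8
i=4 t=11 v=8: → [11,16); WM=8
i=5 t=12 v=4: → [11,17); WM=9
i=6 t=19 v=9: → [19,24); WM=16
i=7 t=17 v=1: → [17,24); WM=16
i=8 t=24 v=9: → [24,29); WM=21
i=9 t=22 v=9: → [17,29); WM=21
i=10 t=28 v=2: → [17,33); WM=25
i=11 t=28 v=2: → [17,33); WM=25
i=12 t=28 v=5: → [17,33); WM=25
i=13 t=21 v=8: DROP (t<25-2); WM=25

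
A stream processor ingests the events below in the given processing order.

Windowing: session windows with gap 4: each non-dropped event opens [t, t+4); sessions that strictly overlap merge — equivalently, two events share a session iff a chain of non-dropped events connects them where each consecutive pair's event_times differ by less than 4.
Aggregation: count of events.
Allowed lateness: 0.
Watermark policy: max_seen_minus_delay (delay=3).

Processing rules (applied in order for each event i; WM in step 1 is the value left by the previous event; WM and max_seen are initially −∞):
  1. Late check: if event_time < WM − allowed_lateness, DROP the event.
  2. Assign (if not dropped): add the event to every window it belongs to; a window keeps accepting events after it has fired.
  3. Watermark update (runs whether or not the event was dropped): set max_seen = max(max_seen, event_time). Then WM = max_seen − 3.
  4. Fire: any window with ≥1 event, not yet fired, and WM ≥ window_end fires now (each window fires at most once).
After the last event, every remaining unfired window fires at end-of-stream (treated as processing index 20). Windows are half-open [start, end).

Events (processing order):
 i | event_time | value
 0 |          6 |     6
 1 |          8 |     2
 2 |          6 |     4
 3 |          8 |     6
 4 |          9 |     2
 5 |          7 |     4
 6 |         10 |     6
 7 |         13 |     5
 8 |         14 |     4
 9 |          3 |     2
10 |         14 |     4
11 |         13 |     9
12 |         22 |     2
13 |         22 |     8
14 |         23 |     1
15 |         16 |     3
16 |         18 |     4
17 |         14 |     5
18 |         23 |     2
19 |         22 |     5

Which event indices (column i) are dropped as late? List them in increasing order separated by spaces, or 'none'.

i=0 t=6 v=6: → [6,10); WM=3
i=1 t=8 v=2: → [6,12); WM=5
i=2 t=6 v=4: → [6,12); WM=5
i=3 t=8 v=6: → [6,12); WM=5
i=4 t=9 v=2: → [6,13); WM=6
i=5 t=7 v=4: → [6,13); WM=6
i=6 t=10 v=6: → [6,14); WM=7
i=7 t=13 v=5: → [6,17); WM=10
i=8 t=14 v=4: → [6,18); WM=11
i=9 t=3 v=2: DROP (t<11-0); WM=11
i=10 t=14 v=4: → [6,18); WM=11
i=11 t=13 v=9: → [6,18); WM=11
i=12 t=22 v=2: → [22,26); WM=19
i=13 t=22 v=8: → [22,26); WM=19
i=14 t=23 v=1: → [22,27); WM=20
i=15 t=16 v=3: DROP (t<20-0); WM=20
i=16 t=18 v=4: DROP (t<20-0); WM=20
i=17 t=14 v=5: DROP (t<20-0); WM=20
i=18 t=23 v=2: → [22,27); WM=20
i=19 t=22 v=5: → [22,27); WM=20

9 15 16 17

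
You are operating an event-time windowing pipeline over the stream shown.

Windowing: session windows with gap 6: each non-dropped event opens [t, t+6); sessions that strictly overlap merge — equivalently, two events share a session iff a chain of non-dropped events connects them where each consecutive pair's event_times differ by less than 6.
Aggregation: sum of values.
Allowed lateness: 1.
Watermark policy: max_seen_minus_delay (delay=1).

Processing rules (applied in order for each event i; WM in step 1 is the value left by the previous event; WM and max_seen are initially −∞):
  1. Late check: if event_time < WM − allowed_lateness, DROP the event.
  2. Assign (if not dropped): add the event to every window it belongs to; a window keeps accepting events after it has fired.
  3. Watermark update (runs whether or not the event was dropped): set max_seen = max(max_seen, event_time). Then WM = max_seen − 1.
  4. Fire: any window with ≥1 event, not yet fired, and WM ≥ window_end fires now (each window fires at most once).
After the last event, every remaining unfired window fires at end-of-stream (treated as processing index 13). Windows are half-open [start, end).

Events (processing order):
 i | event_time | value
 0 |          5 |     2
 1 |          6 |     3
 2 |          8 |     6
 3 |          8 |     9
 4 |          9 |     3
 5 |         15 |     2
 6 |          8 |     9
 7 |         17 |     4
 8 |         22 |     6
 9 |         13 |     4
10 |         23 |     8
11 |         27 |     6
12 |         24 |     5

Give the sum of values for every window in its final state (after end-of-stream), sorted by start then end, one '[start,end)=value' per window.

i=0 t=5 v=2: → [5,11); WM=4
i=1 t=6 v=3: → [5,12); WM=5
i=2 t=8 v=6: → [5,14); WM=7
i=3 t=8 v=9: → [5,14); WM=7
i=4 t=9 v=3: → [5,15); WM=8
i=5 t=15 v=2: → [15,21); WM=14
i=6 t=8 v=9: DROP (t<14-1); WM=14
i=7 t=17 v=4: → [15,23); WM=16
i=8 t=22 v=6: → [15,28); WM=21
i=9 t=13 v=4: DROP (t<21-1); WM=21
i=10 t=23 v=8: → [15,29); WM=22
i=11 t=27 v=6: → [15,33); WM=26
i=12 t=24 v=5: DROP (t<26-1); WM=26

[5,15)=23 [15,33)=26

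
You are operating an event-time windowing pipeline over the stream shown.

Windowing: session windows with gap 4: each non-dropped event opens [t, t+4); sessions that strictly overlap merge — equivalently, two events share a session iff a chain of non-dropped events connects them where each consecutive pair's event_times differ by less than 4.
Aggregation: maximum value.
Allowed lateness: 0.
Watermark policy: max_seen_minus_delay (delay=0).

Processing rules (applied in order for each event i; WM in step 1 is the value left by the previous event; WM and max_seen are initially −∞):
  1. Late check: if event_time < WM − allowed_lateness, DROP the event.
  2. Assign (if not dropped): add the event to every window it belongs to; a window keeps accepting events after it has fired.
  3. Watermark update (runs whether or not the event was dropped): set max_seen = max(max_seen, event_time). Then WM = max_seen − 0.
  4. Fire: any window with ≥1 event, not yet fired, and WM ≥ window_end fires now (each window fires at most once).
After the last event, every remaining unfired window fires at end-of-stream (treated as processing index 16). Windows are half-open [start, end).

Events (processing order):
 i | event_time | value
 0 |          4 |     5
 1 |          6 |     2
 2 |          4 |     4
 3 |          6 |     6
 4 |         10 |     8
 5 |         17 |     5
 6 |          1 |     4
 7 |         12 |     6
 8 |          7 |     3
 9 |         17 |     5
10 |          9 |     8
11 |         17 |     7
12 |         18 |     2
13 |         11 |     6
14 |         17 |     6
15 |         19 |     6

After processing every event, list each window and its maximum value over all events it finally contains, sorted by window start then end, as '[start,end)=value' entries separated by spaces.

[4,10)=6 [10,14)=8 [17,23)=7

i=0 t=4 v=5: → [4,8); WM=4
i=1 t=6 v=2: → [4,10); WM=6
i=2 t=4 v=4: DROP (t<6-0); WM=6
i=3 t=6 v=6: → [4,10); WM=6
i=4 t=10 v=8: → [10,14); WM=10
i=5 t=17 v=5: → [17,21); WM=17
i=6 t=1 v=4: DROP (t<17-0); WM=17
i=7 t=12 v=6: DROP (t<17-0); WM=17
i=8 t=7 v=3: DROP (t<17-0); WM=17
i=9 t=17 v=5: → [17,21); WM=17
i=10 t=9 v=8: DROP (t<17-0); WM=17
i=11 t=17 v=7: → [17,21); WM=17
i=12 t=18 v=2: → [17,22); WM=18
i=13 t=11 v=6: DROP (t<18-0); WM=18
i=14 t=17 v=6: DROP (t<18-0); WM=18
i=15 t=19 v=6: → [17,23); WM=19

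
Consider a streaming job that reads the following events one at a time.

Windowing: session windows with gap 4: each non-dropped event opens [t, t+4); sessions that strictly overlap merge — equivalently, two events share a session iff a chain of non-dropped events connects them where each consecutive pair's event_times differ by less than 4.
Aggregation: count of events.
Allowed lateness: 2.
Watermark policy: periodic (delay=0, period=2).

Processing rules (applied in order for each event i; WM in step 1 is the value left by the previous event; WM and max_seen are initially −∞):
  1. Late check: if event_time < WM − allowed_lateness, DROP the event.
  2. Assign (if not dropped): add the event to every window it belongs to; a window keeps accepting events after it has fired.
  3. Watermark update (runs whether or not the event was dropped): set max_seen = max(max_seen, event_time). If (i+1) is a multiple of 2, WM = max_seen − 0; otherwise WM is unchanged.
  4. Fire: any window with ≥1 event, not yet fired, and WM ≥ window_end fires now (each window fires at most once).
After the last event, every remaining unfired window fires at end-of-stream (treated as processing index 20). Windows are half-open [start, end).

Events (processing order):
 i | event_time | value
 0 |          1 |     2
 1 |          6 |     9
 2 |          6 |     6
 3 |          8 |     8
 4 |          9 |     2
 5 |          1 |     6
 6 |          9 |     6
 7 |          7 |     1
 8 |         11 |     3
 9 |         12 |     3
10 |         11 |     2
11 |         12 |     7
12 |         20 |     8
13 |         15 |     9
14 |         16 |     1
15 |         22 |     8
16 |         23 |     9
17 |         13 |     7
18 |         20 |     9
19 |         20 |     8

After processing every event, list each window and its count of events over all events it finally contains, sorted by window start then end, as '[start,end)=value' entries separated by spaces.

i=0 t=1 v=2: → [1,5); WM=−∞
i=1 t=6 v=9: → [6,10); WM=6
i=2 t=6 v=6: → [6,10); WM=6
i=3 t=8 v=8: → [6,12); WM=8
i=4 t=9 v=2: → [6,13); WM=8
i=5 t=1 v=6: DROP (t<8-2); WM=9
i=6 t=9 v=6: → [6,13); WM=9
i=7 t=7 v=1: → [6,13); WM=9
i=8 t=11 v=3: → [6,15); WM=9
i=9 t=12 v=3: → [6,16); WM=12
i=10 t=11 v=2: → [6,16); WM=12
i=11 t=12 v=7: → [6,16); WM=12
i=12 t=20 v=8: → [20,24); WM=12
i=13 t=15 v=9: → [6,19); WM=20
i=14 t=16 v=1: DROP (t<20-2); WM=20
i=15 t=22 v=8: → [20,26); WM=22
i=16 t=23 v=9: → [20,27); WM=22
i=17 t=13 v=7: DROP (t<22-2); WM=23
i=18 t=20 v=9: DROP (t<23-2); WM=23
i=19 t=20 v=8: DROP (t<23-2); WM=23

[1,5)=1 [6,19)=11 [20,27)=3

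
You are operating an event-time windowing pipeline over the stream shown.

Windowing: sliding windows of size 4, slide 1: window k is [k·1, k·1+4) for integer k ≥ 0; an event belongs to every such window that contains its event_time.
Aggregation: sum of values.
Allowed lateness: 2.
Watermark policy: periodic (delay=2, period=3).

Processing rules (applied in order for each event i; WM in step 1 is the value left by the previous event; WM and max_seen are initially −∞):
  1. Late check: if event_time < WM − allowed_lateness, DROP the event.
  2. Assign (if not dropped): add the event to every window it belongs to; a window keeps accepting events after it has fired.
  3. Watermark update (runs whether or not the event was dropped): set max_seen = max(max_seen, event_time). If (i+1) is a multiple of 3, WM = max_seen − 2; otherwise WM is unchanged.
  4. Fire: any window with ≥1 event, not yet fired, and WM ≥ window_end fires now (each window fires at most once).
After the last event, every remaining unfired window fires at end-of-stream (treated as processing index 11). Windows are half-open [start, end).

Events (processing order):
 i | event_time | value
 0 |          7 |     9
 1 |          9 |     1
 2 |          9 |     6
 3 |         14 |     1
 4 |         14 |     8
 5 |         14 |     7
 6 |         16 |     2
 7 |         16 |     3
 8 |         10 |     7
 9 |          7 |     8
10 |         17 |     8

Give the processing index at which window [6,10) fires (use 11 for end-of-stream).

i=0 t=7 v=9: → [7,11),[6,10),[5,9),[4,8); WM=−∞
i=1 t=9 v=1: → [9,13),[8,12),[7,11),[6,10); WM=−∞
i=2 t=9 v=6: → [9,13),[8,12),[7,11),[6,10); WM=7
i=3 t=14 v=1: → [14,18),[13,17),[12,16),[11,15); WM=7
i=4 t=14 v=8: → [14,18),[13,17),[12,16),[11,15); WM=7
i=5 t=14 v=7: → [14,18),[13,17),[12,16),[11,15); WM=12; [4,8) fires=9 [5,9) fires=9 [6,10) fires=16 [7,11) fires=16 [8,12) fires=7
i=6 t=16 v=2: → [16,20),[15,19),[14,18),[13,17); WM=12
i=7 t=16 v=3: → [16,20),[15,19),[14,18),[13,17); WM=12
i=8 t=10 v=7: → [10,14),[9,13),[8,12),[7,11); WM=14; [9,13) fires=14 [10,14) fires=7
i=9 t=7 v=8: DROP (t<14-2); WM=14
i=10 t=17 v=8: → [17,21),[16,20),[15,19),[14,18); WM=14

5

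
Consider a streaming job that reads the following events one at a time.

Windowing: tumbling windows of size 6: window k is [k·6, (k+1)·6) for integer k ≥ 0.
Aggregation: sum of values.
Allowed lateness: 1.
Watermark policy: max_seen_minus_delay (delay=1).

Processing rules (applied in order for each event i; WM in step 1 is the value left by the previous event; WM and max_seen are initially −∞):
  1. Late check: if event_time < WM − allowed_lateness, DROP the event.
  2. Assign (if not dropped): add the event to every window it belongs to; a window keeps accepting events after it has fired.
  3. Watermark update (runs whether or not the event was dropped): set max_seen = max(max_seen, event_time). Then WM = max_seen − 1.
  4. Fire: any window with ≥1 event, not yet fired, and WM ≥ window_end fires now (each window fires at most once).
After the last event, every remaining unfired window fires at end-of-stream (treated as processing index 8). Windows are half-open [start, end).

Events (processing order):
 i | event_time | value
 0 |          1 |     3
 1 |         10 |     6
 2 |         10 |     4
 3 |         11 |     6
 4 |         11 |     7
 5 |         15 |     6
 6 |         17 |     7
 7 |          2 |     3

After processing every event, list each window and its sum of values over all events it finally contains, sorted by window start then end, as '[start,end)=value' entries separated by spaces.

i=0 t=1 v=3: → [0,6); WM=0
i=1 t=10 v=6: → [6,12); WM=9; [0,6) fires=3
i=2 t=10 v=4: → [6,12); WM=9
i=3 t=11 v=6: → [6,12); WM=10
i=4 t=11 v=7: → [6,12); WM=10
i=5 t=15 v=6: → [12,18); WM=14; [6,12) fires=23
i=6 t=17 v=7: → [12,18); WM=16
i=7 t=2 v=3: DROP (t<16-1); WM=16

[0,6)=3 [6,12)=23 [12,18)=13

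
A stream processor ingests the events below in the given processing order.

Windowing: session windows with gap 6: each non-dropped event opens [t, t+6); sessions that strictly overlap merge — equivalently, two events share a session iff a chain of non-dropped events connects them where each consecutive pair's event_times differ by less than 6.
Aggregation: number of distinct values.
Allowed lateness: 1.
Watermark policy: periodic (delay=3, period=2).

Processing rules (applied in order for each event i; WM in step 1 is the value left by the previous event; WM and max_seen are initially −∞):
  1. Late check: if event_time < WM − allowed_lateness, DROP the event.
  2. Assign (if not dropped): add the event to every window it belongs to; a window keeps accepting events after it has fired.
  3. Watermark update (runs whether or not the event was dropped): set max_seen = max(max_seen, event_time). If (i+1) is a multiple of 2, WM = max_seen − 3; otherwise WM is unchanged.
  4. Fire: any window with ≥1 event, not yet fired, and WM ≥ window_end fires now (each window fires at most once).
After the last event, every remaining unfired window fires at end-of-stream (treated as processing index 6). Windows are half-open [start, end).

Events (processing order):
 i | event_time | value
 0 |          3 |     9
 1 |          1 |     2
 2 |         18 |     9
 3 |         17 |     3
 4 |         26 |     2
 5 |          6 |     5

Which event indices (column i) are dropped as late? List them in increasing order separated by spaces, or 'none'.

5

i=0 t=3 v=9: → [3,9); WM=−∞
i=1 t=1 v=2: → [1,9); WM=0
i=2 t=18 v=9: → [18,24); WM=0
i=3 t=17 v=3: → [17,24); WM=15
i=4 t=26 v=2: → [26,32); WM=15
i=5 t=6 v=5: DROP (t<15-1); WM=23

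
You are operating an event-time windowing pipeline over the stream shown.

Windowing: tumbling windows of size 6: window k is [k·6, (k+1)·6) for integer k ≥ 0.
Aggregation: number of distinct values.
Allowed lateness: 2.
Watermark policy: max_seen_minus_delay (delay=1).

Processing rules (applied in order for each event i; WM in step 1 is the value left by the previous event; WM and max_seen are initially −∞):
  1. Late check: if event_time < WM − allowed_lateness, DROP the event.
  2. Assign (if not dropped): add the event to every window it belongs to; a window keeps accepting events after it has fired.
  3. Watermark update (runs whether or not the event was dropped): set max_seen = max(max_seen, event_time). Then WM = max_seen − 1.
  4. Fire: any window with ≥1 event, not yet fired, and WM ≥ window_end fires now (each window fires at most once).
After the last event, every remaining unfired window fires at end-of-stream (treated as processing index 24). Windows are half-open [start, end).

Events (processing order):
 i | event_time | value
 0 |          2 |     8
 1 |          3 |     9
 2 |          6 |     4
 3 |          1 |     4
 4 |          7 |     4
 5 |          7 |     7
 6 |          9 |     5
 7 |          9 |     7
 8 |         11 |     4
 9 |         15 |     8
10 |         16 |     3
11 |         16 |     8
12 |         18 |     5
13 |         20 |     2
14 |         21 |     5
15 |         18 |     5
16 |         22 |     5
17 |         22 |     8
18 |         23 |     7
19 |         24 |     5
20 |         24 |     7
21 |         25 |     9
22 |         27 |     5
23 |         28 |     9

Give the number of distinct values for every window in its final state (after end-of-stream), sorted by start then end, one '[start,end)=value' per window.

[0,6)=2 [6,12)=3 [12,18)=2 [18,24)=4 [24,30)=3

i=0 t=2 v=8: → [0,6); WM=1
i=1 t=3 v=9: → [0,6); WM=2
i=2 t=6 v=4: → [6,12); WM=5
i=3 t=1 v=4: DROP (t<5-2); WM=5
i=4 t=7 v=4: → [6,12); WM=6; [0,6) fires=2
i=5 t=7 v=7: → [6,12); WM=6
i=6 t=9 v=5: → [6,12); WM=8
i=7 t=9 v=7: → [6,12); WM=8
i=8 t=11 v=4: → [6,12); WM=10
i=9 t=15 v=8: → [12,18); WM=14; [6,12) fires=3
i=10 t=16 v=3: → [12,18); WM=15
i=11 t=16 v=8: → [12,18); WM=15
i=12 t=18 v=5: → [18,24); WM=17
i=13 t=20 v=2: → [18,24); WM=19; [12,18) fires=2
i=14 t=21 v=5: → [18,24); WM=20
i=15 t=18 v=5: → [18,24); WM=20
i=16 t=22 v=5: → [18,24); WM=21
i=17 t=22 v=8: → [18,24); WM=21
i=18 t=23 v=7: → [18,24); WM=22
i=19 t=24 v=5: → [24,30); WM=23
i=20 t=24 v=7: → [24,30); WM=23
i=21 t=25 v=9: → [24,30); WM=24; [18,24) fires=4
i=22 t=27 v=5: → [24,30); WM=26
i=23 t=28 v=9: → [24,30); WM=27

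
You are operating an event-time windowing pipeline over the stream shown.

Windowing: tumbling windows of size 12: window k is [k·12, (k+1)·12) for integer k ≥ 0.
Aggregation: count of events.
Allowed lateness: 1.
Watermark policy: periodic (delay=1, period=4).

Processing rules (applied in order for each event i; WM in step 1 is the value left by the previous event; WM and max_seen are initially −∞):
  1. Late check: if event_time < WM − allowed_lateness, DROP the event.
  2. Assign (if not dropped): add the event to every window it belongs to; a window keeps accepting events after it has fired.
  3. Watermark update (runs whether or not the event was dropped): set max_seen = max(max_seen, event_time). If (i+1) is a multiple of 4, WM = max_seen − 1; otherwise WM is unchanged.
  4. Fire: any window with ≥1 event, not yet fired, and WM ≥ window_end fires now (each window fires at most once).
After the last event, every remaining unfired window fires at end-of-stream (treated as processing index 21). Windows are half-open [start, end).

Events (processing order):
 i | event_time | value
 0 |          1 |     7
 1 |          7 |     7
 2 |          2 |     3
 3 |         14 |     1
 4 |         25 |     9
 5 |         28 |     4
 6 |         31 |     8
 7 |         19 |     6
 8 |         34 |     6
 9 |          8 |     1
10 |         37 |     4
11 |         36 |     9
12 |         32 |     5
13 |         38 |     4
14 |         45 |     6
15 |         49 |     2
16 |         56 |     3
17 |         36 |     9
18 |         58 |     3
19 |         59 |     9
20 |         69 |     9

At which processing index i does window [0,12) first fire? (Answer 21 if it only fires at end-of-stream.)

3

i=0 t=1 v=7: → [0,12); WM=−∞
i=1 t=7 v=7: → [0,12); WM=−∞
i=2 t=2 v=3: → [0,12); WM=−∞
i=3 t=14 v=1: → [12,24); WM=13; [0,12) fires=3
i=4 t=25 v=9: → [24,36); WM=13
i=5 t=28 v=4: → [24,36); WM=13
i=6 t=31 v=8: → [24,36); WM=13
i=7 t=19 v=6: → [12,24); WM=30; [12,24) fires=2
i=8 t=34 v=6: → [24,36); WM=30
i=9 t=8 v=1: DROP (t<30-1); WM=30
i=10 t=37 v=4: → [36,48); WM=30
i=11 t=36 v=9: → [36,48); WM=36; [24,36) fires=4
i=12 t=32 v=5: DROP (t<36-1); WM=36
i=13 t=38 v=4: → [36,48); WM=36
i=14 t=45 v=6: → [36,48); WM=36
i=15 t=49 v=2: → [48,60); WM=48; [36,48) fires=4
i=16 t=56 v=3: → [48,60); WM=48
i=17 t=36 v=9: DROP (t<48-1); WM=48
i=18 t=58 v=3: → [48,60); WM=48
i=19 t=59 v=9: → [48,60); WM=58
i=20 t=69 v=9: → [60,72); WM=58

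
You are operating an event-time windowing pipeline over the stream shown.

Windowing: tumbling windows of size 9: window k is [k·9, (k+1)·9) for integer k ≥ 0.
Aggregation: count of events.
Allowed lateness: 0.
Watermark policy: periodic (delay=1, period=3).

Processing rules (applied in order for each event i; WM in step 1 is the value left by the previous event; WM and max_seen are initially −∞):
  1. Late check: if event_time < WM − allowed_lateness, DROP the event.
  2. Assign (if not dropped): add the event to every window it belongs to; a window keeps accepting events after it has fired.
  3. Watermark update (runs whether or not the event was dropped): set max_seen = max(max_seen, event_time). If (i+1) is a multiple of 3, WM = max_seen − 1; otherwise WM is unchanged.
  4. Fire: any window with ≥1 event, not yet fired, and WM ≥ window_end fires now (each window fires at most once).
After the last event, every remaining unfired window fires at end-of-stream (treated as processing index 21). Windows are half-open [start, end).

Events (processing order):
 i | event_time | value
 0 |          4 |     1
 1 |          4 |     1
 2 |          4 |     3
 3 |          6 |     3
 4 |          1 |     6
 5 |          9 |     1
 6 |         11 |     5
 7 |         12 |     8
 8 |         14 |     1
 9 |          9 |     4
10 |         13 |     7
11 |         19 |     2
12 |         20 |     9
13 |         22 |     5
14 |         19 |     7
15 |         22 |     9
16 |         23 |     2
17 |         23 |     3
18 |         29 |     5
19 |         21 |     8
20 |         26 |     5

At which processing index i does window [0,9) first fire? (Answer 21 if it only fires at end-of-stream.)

i=0 t=4 v=1: → [0,9); WM=−∞
i=1 t=4 v=1: → [0,9); WM=−∞
i=2 t=4 v=3: → [0,9); WM=3
i=3 t=6 v=3: → [0,9); WM=3
i=4 t=1 v=6: DROP (t<3-0); WM=3
i=5 t=9 v=1: → [9,18); WM=8
i=6 t=11 v=5: → [9,18); WM=8
i=7 t=12 v=8: → [9,18); WM=8
i=8 t=14 v=1: → [9,18); WM=13; [0,9) fires=4
i=9 t=9 v=4: DROP (t<13-0); WM=13
i=10 t=13 v=7: → [9,18); WM=13
i=11 t=19 v=2: → [18,27); WM=18; [9,18) fires=5
i=12 t=20 v=9: → [18,27); WM=18
i=13 t=22 v=5: → [18,27); WM=18
i=14 t=19 v=7: → [18,27); WM=21
i=15 t=22 v=9: → [18,27); WM=21
i=16 t=23 v=2: → [18,27); WM=21
i=17 t=23 v=3: → [18,27); WM=22
i=18 t=29 v=5: → [27,36); WM=22
i=19 t=21 v=8: DROP (t<22-0); WM=22
i=20 t=26 v=5: → [18,27); WM=28; [18,27) fires=8

8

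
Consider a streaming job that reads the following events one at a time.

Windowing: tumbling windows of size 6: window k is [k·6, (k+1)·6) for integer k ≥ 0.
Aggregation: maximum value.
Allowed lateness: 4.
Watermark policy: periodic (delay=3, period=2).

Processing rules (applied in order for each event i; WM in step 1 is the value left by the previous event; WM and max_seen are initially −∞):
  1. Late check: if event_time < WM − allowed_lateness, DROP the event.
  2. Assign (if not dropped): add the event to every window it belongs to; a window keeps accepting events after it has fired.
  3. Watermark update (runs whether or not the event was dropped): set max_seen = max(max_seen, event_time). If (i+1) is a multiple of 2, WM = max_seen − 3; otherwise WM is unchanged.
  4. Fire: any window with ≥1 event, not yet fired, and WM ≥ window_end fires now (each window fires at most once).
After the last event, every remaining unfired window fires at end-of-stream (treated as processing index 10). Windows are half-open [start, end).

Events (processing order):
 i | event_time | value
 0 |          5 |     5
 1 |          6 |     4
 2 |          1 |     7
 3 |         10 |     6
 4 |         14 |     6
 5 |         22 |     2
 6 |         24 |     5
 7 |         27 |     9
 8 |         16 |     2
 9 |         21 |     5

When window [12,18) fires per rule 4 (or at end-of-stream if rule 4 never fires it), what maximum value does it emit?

6

i=0 t=5 v=5: → [0,6); WM=−∞
i=1 t=6 v=4: → [6,12); WM=3
i=2 t=1 v=7: → [0,6); WM=3
i=3 t=10 v=6: → [6,12); WM=7; [0,6) fires=7
i=4 t=14 v=6: → [12,18); WM=7
i=5 t=22 v=2: → [18,24); WM=19; [6,12) fires=6 [12,18) fires=6
i=6 t=24 v=5: → [24,30); WM=19
i=7 t=27 v=9: → [24,30); WM=24; [18,24) fires=2
i=8 t=16 v=2: DROP (t<24-4); WM=24
i=9 t=21 v=5: → [18,24); WM=24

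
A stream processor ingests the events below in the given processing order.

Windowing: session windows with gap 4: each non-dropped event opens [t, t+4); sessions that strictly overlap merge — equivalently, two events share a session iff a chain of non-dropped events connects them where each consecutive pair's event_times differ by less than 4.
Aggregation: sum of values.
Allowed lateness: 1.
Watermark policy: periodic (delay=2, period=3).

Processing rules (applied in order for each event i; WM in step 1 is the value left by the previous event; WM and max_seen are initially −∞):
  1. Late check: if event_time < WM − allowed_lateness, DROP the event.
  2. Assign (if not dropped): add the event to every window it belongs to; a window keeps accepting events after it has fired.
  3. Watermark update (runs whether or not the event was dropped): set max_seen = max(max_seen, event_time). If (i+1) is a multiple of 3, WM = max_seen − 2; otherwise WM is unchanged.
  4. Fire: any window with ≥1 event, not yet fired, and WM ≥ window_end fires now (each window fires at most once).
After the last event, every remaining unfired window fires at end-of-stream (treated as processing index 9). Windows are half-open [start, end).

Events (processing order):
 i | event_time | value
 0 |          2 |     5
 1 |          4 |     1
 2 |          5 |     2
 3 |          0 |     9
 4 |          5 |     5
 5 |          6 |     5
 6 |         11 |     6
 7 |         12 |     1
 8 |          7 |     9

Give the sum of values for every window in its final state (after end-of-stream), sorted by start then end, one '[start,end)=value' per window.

i=0 t=2 v=5: → [2,6); WM=−∞
i=1 t=4 v=1: → [2,8); WM=−∞
i=2 t=5 v=2: → [2,9); WM=3
i=3 t=0 v=9: DROP (t<3-1); WM=3
i=4 t=5 v=5: → [2,9); WM=3
i=5 t=6 v=5: → [2,10); WM=4
i=6 t=11 v=6: → [11,15); WM=4
i=7 t=12 v=1: → [11,16); WM=4
i=8 t=7 v=9: → [2,11); WM=10

[2,11)=27 [11,16)=7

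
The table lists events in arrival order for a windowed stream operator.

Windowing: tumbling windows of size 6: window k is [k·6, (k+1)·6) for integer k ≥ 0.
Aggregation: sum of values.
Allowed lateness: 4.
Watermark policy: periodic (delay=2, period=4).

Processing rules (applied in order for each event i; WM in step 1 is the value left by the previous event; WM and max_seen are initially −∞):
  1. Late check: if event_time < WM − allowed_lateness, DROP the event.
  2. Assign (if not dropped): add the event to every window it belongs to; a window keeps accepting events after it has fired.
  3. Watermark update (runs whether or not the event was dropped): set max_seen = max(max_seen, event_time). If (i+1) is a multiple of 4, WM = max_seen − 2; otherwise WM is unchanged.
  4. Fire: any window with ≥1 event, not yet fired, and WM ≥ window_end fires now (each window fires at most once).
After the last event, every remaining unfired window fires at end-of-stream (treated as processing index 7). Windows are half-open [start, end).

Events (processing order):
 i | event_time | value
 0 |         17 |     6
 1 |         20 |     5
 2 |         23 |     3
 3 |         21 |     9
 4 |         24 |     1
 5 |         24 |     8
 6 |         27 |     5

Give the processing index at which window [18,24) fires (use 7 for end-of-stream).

7

i=0 t=17 v=6: → [12,18); WM=−∞
i=1 t=20 v=5: → [18,24); WM=−∞
i=2 t=23 v=3: → [18,24); WM=−∞
i=3 t=21 v=9: → [18,24); WM=21; [12,18) fires=6
i=4 t=24 v=1: → [24,30); WM=21
i=5 t=24 v=8: → [24,30); WM=21
i=6 t=27 v=5: → [24,30); WM=21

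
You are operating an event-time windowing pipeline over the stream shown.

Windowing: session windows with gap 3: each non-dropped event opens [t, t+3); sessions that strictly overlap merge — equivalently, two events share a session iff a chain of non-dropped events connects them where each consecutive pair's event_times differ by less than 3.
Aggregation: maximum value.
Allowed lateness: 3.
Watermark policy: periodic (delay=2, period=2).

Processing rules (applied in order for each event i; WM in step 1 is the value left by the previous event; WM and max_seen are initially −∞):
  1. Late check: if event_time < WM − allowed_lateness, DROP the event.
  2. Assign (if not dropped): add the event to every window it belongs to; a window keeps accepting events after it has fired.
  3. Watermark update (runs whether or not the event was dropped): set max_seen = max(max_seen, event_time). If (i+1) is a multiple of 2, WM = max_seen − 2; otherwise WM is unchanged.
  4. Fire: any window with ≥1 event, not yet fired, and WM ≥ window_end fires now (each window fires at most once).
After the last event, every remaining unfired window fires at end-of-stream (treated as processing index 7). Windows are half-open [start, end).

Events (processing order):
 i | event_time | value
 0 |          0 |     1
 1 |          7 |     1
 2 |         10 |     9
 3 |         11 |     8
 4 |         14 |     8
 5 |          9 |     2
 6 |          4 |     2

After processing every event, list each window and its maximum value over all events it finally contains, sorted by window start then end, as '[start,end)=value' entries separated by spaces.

i=0 t=0 v=1: → [0,3); WM=−∞
i=1 t=7 v=1: → [7,10); WM=5
i=2 t=10 v=9: → [10,13); WM=5
i=3 t=11 v=8: → [10,14); WM=9
i=4 t=14 v=8: → [14,17); WM=9
i=5 t=9 v=2: → [7,14); WM=12
i=6 t=4 v=2: DROP (t<12-3); WM=12

[0,3)=1 [7,14)=9 [14,17)=8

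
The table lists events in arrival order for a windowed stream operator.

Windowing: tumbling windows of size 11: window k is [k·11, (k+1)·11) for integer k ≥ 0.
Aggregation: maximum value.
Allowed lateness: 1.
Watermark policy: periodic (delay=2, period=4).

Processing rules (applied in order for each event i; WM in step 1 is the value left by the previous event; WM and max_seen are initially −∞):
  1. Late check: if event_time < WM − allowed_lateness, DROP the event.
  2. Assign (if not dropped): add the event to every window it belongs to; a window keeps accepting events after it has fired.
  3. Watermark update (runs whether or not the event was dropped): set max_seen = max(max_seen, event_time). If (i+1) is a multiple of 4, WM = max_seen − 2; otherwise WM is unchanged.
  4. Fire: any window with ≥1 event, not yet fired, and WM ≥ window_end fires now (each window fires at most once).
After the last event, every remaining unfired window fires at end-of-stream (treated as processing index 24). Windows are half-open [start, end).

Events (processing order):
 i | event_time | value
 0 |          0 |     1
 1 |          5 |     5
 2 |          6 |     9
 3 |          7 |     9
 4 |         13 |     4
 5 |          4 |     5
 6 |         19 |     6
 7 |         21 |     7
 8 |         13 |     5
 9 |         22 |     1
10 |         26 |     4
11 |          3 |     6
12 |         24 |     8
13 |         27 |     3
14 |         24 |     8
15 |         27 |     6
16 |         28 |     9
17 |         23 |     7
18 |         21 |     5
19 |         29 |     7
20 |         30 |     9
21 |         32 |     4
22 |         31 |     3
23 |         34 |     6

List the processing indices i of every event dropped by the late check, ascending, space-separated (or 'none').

8 11 17 18

i=0 t=0 v=1: → [0,11); WM=−∞
i=1 t=5 v=5: → [0,11); WM=−∞
i=2 t=6 v=9: → [0,11); WM=−∞
i=3 t=7 v=9: → [0,11); WM=5
i=4 t=13 v=4: → [11,22); WM=5
i=5 t=4 v=5: → [0,11); WM=5
i=6 t=19 v=6: → [11,22); WM=5
i=7 t=21 v=7: → [11,22); WM=19; [0,11) fires=9
i=8 t=13 v=5: DROP (t<19-1); WM=19
i=9 t=22 v=1: → [22,33); WM=19
i=10 t=26 v=4: → [22,33); WM=19
i=11 t=3 v=6: DROP (t<19-1); WM=24; [11,22) fires=7
i=12 t=24 v=8: → [22,33); WM=24
i=13 t=27 v=3: → [22,33); WM=24
i=14 t=24 v=8: → [22,33); WM=24
i=15 t=27 v=6: → [22,33); WM=25
i=16 t=28 v=9: → [22,33); WM=25
i=17 t=23 v=7: DROP (t<25-1); WM=25
i=18 t=21 v=5: DROP (t<25-1); WM=25
i=19 t=29 v=7: → [22,33); WM=27
i=20 t=30 v=9: → [22,33); WM=27
i=21 t=32 v=4: → [22,33); WM=27
i=22 t=31 v=3: → [22,33); WM=27
i=23 t=34 v=6: → [33,44); WM=32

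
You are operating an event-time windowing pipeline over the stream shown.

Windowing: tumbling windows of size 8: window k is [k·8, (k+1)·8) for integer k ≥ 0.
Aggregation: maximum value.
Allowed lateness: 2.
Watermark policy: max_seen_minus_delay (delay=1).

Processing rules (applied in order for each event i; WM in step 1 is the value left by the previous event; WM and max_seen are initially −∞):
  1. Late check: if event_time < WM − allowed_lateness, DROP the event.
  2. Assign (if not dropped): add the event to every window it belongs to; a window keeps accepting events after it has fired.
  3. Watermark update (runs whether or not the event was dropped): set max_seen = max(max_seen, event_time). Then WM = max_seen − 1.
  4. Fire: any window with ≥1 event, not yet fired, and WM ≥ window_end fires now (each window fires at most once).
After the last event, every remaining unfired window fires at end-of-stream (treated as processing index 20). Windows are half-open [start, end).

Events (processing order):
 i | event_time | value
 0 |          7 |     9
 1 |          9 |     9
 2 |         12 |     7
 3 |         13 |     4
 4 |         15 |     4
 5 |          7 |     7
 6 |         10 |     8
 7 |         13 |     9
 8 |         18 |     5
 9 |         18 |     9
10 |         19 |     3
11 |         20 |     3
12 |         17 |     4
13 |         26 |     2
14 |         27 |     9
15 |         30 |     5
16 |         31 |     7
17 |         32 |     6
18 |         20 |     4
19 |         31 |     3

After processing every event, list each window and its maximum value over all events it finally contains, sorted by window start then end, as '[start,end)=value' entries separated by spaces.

[0,8)=9 [8,16)=9 [16,24)=9 [24,32)=9 [32,40)=6

i=0 t=7 v=9: → [0,8); WM=6
i=1 t=9 v=9: → [8,16); WM=8; [0,8) fires=9
i=2 t=12 v=7: → [8,16); WM=11
i=3 t=13 v=4: → [8,16); WM=12
i=4 t=15 v=4: → [8,16); WM=14
i=5 t=7 v=7: DROP (t<14-2); WM=14
i=6 t=10 v=8: DROP (t<14-2); WM=14
i=7 t=13 v=9: → [8,16); WM=14
i=8 t=18 v=5: → [16,24); WM=17; [8,16) fires=9
i=9 t=18 v=9: → [16,24); WM=17
i=10 t=19 v=3: → [16,24); WM=18
i=11 t=20 v=3: → [16,24); WM=19
i=12 t=17 v=4: → [16,24); WM=19
i=13 t=26 v=2: → [24,32); WM=25; [16,24) fires=9
i=14 t=27 v=9: → [24,32); WM=26
i=15 t=30 v=5: → [24,32); WM=29
i=16 t=31 v=7: → [24,32); WM=30
i=17 t=32 v=6: → [32,40); WM=31
i=18 t=20 v=4: DROP (t<31-2); WM=31
i=19 t=31 v=3: → [24,32); WM=31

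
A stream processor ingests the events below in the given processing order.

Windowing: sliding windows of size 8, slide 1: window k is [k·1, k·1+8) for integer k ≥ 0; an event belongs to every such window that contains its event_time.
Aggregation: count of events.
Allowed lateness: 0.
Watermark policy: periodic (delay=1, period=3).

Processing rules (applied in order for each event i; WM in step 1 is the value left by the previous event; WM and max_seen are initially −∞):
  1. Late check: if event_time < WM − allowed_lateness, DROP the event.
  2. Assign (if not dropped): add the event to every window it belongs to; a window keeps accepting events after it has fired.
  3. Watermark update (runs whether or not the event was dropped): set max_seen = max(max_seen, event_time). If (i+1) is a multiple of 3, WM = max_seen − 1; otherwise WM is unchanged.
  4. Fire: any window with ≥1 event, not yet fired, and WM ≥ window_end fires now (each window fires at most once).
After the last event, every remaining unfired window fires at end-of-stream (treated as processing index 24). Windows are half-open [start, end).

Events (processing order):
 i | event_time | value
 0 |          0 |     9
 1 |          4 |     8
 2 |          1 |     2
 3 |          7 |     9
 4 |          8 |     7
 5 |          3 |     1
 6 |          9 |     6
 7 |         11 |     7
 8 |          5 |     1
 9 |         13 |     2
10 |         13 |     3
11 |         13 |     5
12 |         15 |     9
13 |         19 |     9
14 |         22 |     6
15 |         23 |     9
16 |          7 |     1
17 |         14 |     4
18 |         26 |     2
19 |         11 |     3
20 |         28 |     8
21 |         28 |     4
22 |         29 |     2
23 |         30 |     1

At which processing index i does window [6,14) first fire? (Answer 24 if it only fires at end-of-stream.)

i=0 t=0 v=9: → [0,8); WM=−∞
i=1 t=4 v=8: → [4,12),[3,11),[2,10),[1,9),[0,8); WM=−∞
i=2 t=1 v=2: → [1,9),[0,8); WM=3
i=3 t=7 v=9: → [7,15),[6,14),[5,13),[4,12),[3,11),[2,10),[1,9),[0,8); WM=3
i=4 t=8 v=7: → [8,16),[7,15),[6,14),[5,13),[4,12),[3,11),[2,10),[1,9); WM=3
i=5 t=3 v=1: → [3,11),[2,10),[1,9),[0,8); WM=7
i=6 t=9 v=6: → [9,17),[8,16),[7,15),[6,14),[5,13),[4,12),[3,11),[2,10); WM=7
i=7 t=11 v=7: → [11,19),[10,18),[9,17),[8,16),[7,15),[6,14),[5,13),[4,12); WM=7
i=8 t=5 v=1: DROP (t<7-0); WM=10; [0,8) fires=5 [1,9) fires=5 [2,10) fires=5
i=9 t=13 v=2: → [13,21),[12,20),[11,19),[10,18),[9,17),[8,16),[7,15),[6,14); WM=10
i=10 t=13 v=3: → [13,21),[12,20),[11,19),[10,18),[9,17),[8,16),[7,15),[6,14); WM=10
i=11 t=13 v=5: → [13,21),[12,20),[11,19),[10,18),[9,17),[8,16),[7,15),[6,14); WM=12; [3,11) fires=5 [4,12) fires=5
i=12 t=15 v=9: → [15,23),[14,22),[13,21),[12,20),[11,19),[10,18),[9,17),[8,16); WM=12
i=13 t=19 v=9: → [19,27),[18,26),[17,25),[16,24),[15,23),[14,22),[13,21),[12,20); WM=12
i=14 t=22 v=6: → [22,30),[21,29),[20,28),[19,27),[18,26),[17,25),[16,24),[15,23); WM=21; [5,13) fires=4 [6,14) fires=7 [7,15) fires=7 [8,16) fires=7 [9,17) fires=6 [10,18) fires=5 [11,19) fires=5 [12,20) fires=5 [13,21) fires=5
i=15 t=23 v=9: → [23,31),[22,30),[21,29),[20,28),[19,27),[18,26),[17,25),[16,24); WM=21
i=16 t=7 v=1: DROP (t<21-0); WM=21
i=17 t=14 v=4: DROP (t<21-0); WM=22; [14,22) fires=2
i=18 t=26 v=2: → [26,34),[25,33),[24,32),[23,31),[22,30),[21,29),[20,28),[19,27); WM=22
i=19 t=11 v=3: DROP (t<22-0); WM=22
i=20 t=28 v=8: → [28,36),[27,35),[26,34),[25,33),[24,32),[23,31),[22,30),[21,29); WM=27; [15,23) fires=3 [16,24) fires=3 [17,25) fires=3 [18,26) fires=3 [19,27) fires=4
i=21 t=28 v=4: → [28,36),[27,35),[26,34),[25,33),[24,32),[23,31),[22,30),[21,29); WM=27
i=22 t=29 v=2: → [29,37),[28,36),[27,35),[26,34),[25,33),[24,32),[23,31),[22,30); WM=27
i=23 t=30 v=1: → [30,38),[29,37),[28,36),[27,35),[26,34),[25,33),[24,32),[23,31); WM=29; [20,28) fires=3 [21,29) fires=5

14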